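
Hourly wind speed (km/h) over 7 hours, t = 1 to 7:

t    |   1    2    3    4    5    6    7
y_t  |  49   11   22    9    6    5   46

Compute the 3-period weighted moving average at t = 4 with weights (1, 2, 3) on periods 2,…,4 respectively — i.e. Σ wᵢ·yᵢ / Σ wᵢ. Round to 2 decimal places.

Weighted sum: 1·11 + 2·22 + 3·9 = 11 + 44 + 27 = 82
Weight total: 1 + 2 + 3 = 6
WMA = 82 / 6 = 13.67

13.67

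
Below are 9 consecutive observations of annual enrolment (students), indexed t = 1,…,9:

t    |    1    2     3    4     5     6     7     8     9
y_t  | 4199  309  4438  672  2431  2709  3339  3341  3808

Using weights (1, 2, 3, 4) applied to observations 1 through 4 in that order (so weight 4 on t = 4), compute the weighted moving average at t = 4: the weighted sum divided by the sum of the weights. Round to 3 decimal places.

2081.900

Weighted sum: 1·4199 + 2·309 + 3·4438 + 4·672 = 4199 + 618 + 13314 + 2688 = 20819
Weight total: 1 + 2 + 3 + 4 = 10
WMA = 20819 / 10 = 2081.900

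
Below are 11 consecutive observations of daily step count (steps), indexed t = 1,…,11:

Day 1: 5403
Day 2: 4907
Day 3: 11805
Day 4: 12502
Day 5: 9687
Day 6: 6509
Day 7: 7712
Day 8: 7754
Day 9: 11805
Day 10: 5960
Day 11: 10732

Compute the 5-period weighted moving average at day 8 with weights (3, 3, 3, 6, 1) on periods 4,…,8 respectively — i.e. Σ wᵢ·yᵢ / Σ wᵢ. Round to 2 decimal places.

Weighted sum: 3·12502 + 3·9687 + 3·6509 + 6·7712 + 1·7754 = 37506 + 29061 + 19527 + 46272 + 7754 = 140120
Weight total: 3 + 3 + 3 + 6 + 1 = 16
WMA = 140120 / 16 = 8757.50

8757.50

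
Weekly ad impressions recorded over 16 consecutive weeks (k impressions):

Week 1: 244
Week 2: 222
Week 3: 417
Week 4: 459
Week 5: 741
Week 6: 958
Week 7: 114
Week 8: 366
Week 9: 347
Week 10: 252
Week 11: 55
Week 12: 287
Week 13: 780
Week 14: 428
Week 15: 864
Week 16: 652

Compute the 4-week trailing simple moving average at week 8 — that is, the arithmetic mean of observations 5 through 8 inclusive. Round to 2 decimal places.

Sum of periods 5–8: 741 + 958 + 114 + 366 = 2179
Divide by 4: 2179 / 4 = 544.75

544.75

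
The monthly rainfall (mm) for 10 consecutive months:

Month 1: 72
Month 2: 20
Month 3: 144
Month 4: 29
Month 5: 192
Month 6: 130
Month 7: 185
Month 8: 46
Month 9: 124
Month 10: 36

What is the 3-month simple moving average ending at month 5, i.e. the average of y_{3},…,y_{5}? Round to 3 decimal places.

121.667

Sum of periods 3–5: 144 + 29 + 192 = 365
Divide by 3: 365 / 3 = 121.667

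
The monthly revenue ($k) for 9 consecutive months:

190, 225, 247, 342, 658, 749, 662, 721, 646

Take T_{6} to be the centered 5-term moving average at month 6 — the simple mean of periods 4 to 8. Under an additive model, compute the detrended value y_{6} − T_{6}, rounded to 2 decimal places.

122.60

Trend T_6 = (342 + 658 + 749 + 662 + 721) / 5 = 3132/5 = 626.4000
Detrended value: 749 − 626.4000 = 122.60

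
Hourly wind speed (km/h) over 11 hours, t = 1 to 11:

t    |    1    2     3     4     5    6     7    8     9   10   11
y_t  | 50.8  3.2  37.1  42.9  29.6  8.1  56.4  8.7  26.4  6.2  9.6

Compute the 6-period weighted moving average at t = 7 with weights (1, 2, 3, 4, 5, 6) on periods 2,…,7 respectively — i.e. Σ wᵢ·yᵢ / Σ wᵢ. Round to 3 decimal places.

33.495

Weighted sum: 1·3.2 + 2·37.1 + 3·42.9 + 4·29.6 + 5·8.1 + 6·56.4 = 3.2 + 74.2 + 128.7 + 118.4 + 40.5 + 338.4 = 703.4
Weight total: 1 + 2 + 3 + 4 + 5 + 6 = 21
WMA = 703.4 / 21 = 33.495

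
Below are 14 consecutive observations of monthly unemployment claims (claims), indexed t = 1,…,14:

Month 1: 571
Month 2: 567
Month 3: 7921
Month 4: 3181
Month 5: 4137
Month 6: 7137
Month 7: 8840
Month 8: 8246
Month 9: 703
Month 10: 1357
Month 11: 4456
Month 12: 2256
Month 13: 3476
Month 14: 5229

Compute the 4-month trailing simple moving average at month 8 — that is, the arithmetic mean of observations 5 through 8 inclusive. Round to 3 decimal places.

7090.000

Sum of periods 5–8: 4137 + 7137 + 8840 + 8246 = 28360
Divide by 4: 28360 / 4 = 7090.000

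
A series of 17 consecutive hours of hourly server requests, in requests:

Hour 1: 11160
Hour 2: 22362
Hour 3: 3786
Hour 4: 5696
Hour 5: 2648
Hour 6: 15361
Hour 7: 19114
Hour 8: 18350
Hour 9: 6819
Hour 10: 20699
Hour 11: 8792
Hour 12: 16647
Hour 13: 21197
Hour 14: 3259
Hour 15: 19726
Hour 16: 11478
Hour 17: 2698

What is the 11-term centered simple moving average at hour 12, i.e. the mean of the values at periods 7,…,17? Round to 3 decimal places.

Sum of periods 7–17: 19114 + 18350 + 6819 + 20699 + 8792 + 16647 + 21197 + 3259 + 19726 + 11478 + 2698 = 148779
Divide by 11: 148779 / 11 = 13525.364

13525.364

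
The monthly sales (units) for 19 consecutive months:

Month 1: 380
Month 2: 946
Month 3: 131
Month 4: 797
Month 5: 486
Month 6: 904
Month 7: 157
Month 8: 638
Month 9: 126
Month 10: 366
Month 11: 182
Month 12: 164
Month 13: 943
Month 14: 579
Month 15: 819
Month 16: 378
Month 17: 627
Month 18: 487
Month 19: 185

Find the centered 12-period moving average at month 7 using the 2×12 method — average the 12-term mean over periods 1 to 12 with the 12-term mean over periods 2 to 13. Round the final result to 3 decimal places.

Sum over 1–12: 380 + 946 + 131 + 797 + 486 + 904 + 157 + 638 + 126 + 366 + 182 + 164 = 5277
Sum over 2–13: 946 + 131 + 797 + 486 + 904 + 157 + 638 + 126 + 366 + 182 + 164 + 943 = 5840
CMA at t=7 = (5277 + 5840) / (2·12) = 11117 / 24 = 463.208

463.208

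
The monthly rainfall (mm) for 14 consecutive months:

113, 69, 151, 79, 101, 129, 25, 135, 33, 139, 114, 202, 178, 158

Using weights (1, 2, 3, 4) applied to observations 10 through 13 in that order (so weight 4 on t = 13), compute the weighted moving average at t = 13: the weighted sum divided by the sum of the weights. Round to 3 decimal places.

168.500

Weighted sum: 1·139 + 2·114 + 3·202 + 4·178 = 139 + 228 + 606 + 712 = 1685
Weight total: 1 + 2 + 3 + 4 = 10
WMA = 1685 / 10 = 168.500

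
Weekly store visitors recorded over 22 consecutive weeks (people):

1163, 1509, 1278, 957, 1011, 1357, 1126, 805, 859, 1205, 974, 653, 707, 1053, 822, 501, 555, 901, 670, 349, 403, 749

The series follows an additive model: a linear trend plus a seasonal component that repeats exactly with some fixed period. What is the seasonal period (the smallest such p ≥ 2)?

4

First differences y_{t+1} − y_t: 346, -231, -321, 54, 346, -231, -321, 54, 346, -231, …
The difference pattern repeats every 4 terms and not for any smaller step, so p = 4.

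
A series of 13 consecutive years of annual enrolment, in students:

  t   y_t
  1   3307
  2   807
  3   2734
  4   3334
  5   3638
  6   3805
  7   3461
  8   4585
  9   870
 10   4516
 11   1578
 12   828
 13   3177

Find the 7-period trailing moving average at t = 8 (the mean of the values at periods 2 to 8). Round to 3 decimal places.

3194.857

Sum of periods 2–8: 807 + 2734 + 3334 + 3638 + 3805 + 3461 + 4585 = 22364
Divide by 7: 22364 / 7 = 3194.857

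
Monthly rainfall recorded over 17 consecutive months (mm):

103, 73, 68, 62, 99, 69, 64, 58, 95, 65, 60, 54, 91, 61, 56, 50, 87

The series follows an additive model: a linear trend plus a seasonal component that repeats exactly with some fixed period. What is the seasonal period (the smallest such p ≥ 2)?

First differences y_{t+1} − y_t: -30, -5, -6, 37, -30, -5, -6, 37, -30, -5, …
The difference pattern repeats every 4 terms and not for any smaller step, so p = 4.

4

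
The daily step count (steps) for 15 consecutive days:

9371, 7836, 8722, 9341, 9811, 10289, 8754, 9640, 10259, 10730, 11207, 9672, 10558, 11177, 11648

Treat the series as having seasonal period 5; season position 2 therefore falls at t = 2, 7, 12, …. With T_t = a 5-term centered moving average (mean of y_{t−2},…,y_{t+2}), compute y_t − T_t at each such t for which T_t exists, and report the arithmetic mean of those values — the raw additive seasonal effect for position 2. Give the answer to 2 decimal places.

Season position 2 occurs at t = 7, 12 (where T_t is defined).
t=7: T_7 = 9750.6000; y_7 − T_7 = 8754 − 9750.6000 = -996.6000
t=12: T_12 = 10668.8000; y_12 − T_12 = 9672 − 10668.8000 = -996.8000
Mean deviation: (-996.6000 + -996.8000) / 2 = -996.70

-996.70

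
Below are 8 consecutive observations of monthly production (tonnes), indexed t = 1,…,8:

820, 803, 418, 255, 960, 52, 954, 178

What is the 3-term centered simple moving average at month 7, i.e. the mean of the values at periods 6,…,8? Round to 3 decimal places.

Sum of periods 6–8: 52 + 954 + 178 = 1184
Divide by 3: 1184 / 3 = 394.667

394.667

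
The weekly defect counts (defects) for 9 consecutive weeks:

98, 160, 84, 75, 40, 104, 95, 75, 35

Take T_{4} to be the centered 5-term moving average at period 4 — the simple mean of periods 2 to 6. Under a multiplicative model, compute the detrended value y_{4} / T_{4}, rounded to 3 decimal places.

Trend T_4 = (160 + 84 + 75 + 40 + 104) / 5 = 463/5 = 92.60000
Ratio to trend: 75 / 92.60000 = 0.810

0.810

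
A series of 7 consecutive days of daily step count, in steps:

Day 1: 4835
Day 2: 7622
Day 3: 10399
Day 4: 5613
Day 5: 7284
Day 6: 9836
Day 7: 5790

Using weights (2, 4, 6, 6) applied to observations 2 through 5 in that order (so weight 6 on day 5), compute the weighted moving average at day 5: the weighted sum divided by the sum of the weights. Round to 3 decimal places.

7456.778

Weighted sum: 2·7622 + 4·10399 + 6·5613 + 6·7284 = 15244 + 41596 + 33678 + 43704 = 134222
Weight total: 2 + 4 + 6 + 6 = 18
WMA = 134222 / 18 = 7456.778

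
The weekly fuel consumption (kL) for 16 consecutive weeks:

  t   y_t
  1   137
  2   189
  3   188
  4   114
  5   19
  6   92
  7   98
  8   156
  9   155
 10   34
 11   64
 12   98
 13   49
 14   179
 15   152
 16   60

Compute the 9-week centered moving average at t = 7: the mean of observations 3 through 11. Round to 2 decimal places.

Sum of periods 3–11: 188 + 114 + 19 + 92 + 98 + 156 + 155 + 34 + 64 = 920
Divide by 9: 920 / 9 = 102.22

102.22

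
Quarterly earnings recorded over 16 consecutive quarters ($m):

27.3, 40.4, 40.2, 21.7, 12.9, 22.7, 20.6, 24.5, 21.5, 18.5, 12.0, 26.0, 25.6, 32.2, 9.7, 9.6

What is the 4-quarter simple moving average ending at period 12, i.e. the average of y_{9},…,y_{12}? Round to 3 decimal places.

Sum of periods 9–12: 21.5 + 18.5 + 12.0 + 26.0 = 78.0
Divide by 4: 78.0 / 4 = 19.500

19.500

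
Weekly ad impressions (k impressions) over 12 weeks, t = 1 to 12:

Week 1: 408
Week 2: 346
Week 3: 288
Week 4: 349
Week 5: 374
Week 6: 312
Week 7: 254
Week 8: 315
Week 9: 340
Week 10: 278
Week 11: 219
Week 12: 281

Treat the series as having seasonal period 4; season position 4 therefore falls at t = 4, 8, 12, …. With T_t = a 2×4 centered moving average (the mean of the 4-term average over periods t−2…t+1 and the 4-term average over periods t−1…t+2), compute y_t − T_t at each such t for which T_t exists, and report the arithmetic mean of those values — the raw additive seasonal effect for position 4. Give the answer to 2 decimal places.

14.00

Season position 4 occurs at t = 4, 8 (where T_t is defined).
t=4: T_4 = 335.0000; y_4 − T_4 = 349 − 335.0000 = 14.0000
t=8: T_8 = 301.0000; y_8 − T_8 = 315 − 301.0000 = 14.0000
Mean deviation: (14.0000 + 14.0000) / 2 = 14.00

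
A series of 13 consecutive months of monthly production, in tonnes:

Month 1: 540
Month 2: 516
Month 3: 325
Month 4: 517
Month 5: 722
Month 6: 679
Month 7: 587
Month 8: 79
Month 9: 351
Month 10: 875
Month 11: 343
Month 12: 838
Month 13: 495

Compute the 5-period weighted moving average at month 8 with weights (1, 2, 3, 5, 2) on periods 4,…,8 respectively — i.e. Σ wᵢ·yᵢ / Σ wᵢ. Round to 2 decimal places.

545.46

Weighted sum: 1·517 + 2·722 + 3·679 + 5·587 + 2·79 = 517 + 1444 + 2037 + 2935 + 158 = 7091
Weight total: 1 + 2 + 3 + 5 + 2 = 13
WMA = 7091 / 13 = 545.46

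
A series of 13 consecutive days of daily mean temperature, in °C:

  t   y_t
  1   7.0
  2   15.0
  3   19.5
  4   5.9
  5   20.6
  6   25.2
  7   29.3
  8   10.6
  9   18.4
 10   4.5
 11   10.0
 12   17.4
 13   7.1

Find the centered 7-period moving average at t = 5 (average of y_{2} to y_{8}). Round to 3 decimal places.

Sum of periods 2–8: 15.0 + 19.5 + 5.9 + 20.6 + 25.2 + 29.3 + 10.6 = 126.1
Divide by 7: 126.1 / 7 = 18.014

18.014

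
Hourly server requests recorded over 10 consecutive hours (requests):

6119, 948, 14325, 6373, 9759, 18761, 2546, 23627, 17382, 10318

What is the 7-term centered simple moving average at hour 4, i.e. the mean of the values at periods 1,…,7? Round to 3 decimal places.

Sum of periods 1–7: 6119 + 948 + 14325 + 6373 + 9759 + 18761 + 2546 = 58831
Divide by 7: 58831 / 7 = 8404.429

8404.429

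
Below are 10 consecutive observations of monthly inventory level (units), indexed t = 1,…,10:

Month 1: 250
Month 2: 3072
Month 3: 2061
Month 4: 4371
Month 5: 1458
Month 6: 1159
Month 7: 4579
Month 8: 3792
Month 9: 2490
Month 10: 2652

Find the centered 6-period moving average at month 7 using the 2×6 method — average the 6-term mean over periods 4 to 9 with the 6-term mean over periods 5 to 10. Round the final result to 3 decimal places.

2831.583

Sum over 4–9: 4371 + 1458 + 1159 + 4579 + 3792 + 2490 = 17849
Sum over 5–10: 1458 + 1159 + 4579 + 3792 + 2490 + 2652 = 16130
CMA at t=7 = (17849 + 16130) / (2·6) = 33979 / 12 = 2831.583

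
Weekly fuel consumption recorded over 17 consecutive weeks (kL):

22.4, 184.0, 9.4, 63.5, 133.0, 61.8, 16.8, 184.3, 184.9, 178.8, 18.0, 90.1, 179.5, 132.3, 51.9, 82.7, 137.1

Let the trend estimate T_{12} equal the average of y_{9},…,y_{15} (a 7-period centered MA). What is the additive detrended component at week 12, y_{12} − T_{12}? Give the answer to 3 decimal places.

-29.257

Trend T_12 = (184.9 + 178.8 + 18.0 + 90.1 + 179.5 + 132.3 + 51.9) / 7 = 835.5/7 = 119.35714
Detrended value: 90.1 − 119.35714 = -29.257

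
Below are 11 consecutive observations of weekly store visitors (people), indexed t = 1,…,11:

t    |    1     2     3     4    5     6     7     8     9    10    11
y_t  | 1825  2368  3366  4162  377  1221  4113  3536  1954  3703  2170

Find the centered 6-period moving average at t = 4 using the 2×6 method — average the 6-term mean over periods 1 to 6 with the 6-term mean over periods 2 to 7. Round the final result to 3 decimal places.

Sum over 1–6: 1825 + 2368 + 3366 + 4162 + 377 + 1221 = 13319
Sum over 2–7: 2368 + 3366 + 4162 + 377 + 1221 + 4113 = 15607
CMA at t=4 = (13319 + 15607) / (2·6) = 28926 / 12 = 2410.500

2410.500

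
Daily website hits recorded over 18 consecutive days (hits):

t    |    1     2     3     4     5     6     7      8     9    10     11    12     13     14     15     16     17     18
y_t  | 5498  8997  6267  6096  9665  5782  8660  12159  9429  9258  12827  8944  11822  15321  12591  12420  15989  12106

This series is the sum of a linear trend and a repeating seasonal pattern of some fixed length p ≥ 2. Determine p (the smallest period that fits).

6

First differences y_{t+1} − y_t: 3499, -2730, -171, 3569, -3883, 2878, 3499, -2730, -171, 3569, -3883, 2878, 3499, -2730, …
The difference pattern repeats every 6 terms and not for any smaller step, so p = 6.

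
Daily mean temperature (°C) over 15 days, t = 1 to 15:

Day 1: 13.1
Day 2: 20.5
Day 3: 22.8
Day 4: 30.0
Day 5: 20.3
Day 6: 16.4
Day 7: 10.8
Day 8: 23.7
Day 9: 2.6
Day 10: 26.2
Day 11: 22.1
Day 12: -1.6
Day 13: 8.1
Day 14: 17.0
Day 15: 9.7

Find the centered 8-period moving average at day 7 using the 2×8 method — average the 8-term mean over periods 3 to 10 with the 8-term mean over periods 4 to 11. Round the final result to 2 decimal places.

Sum over 3–10: 22.8 + 30.0 + 20.3 + 16.4 + 10.8 + 23.7 + 2.6 + 26.2 = 152.8
Sum over 4–11: 30.0 + 20.3 + 16.4 + 10.8 + 23.7 + 2.6 + 26.2 + 22.1 = 152.1
CMA at t=7 = (152.8 + 152.1) / (2·8) = 304.9 / 16 = 19.06

19.06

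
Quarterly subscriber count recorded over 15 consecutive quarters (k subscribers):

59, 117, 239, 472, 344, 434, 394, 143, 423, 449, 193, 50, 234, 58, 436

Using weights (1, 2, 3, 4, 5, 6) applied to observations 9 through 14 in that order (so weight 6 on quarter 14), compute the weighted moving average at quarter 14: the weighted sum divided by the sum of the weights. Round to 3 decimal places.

172.286

Weighted sum: 1·423 + 2·449 + 3·193 + 4·50 + 5·234 + 6·58 = 423 + 898 + 579 + 200 + 1170 + 348 = 3618
Weight total: 1 + 2 + 3 + 4 + 5 + 6 = 21
WMA = 3618 / 21 = 172.286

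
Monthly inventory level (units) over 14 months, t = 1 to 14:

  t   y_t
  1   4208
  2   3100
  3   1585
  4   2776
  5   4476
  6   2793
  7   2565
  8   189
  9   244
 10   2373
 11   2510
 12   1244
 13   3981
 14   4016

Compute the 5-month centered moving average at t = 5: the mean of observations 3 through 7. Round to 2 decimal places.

Sum of periods 3–7: 1585 + 2776 + 4476 + 2793 + 2565 = 14195
Divide by 5: 14195 / 5 = 2839.00

2839.00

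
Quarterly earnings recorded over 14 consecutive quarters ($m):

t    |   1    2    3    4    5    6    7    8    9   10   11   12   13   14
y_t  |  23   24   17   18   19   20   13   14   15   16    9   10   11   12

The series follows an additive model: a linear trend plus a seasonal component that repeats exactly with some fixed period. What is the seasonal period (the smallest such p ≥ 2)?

4

First differences y_{t+1} − y_t: 1, -7, 1, 1, 1, -7, 1, 1, 1, -7, …
The difference pattern repeats every 4 terms and not for any smaller step, so p = 4.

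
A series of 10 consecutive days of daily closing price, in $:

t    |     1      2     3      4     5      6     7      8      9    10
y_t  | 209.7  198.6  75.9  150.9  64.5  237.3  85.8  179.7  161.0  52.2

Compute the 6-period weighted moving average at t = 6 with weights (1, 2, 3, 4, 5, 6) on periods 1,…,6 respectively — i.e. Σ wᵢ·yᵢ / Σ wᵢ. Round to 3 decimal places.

151.643

Weighted sum: 1·209.7 + 2·198.6 + 3·75.9 + 4·150.9 + 5·64.5 + 6·237.3 = 209.7 + 397.2 + 227.7 + 603.6 + 322.5 + 1423.8 = 3184.5
Weight total: 1 + 2 + 3 + 4 + 5 + 6 = 21
WMA = 3184.5 / 21 = 151.643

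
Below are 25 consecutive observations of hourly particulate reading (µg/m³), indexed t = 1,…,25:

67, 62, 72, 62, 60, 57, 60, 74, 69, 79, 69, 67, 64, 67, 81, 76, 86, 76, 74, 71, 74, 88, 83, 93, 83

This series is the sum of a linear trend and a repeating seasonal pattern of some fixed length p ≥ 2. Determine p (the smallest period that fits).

First differences y_{t+1} − y_t: -5, 10, -10, -2, -3, 3, 14, -5, 10, -10, -2, -3, 3, 14, -5, 10, …
The difference pattern repeats every 7 terms and not for any smaller step, so p = 7.

7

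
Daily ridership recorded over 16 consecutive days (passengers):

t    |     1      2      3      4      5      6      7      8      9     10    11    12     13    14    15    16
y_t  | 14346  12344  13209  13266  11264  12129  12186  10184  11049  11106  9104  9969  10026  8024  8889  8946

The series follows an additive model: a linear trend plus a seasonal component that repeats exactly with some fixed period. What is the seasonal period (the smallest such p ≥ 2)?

3

First differences y_{t+1} − y_t: -2002, 865, 57, -2002, 865, 57, -2002, 865, …
The difference pattern repeats every 3 terms and not for any smaller step, so p = 3.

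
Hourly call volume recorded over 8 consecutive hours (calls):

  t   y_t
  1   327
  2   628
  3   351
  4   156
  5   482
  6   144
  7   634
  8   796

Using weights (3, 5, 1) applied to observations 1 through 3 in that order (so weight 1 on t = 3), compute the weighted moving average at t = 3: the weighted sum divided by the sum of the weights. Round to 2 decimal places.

Weighted sum: 3·327 + 5·628 + 1·351 = 981 + 3140 + 351 = 4472
Weight total: 3 + 5 + 1 = 9
WMA = 4472 / 9 = 496.89

496.89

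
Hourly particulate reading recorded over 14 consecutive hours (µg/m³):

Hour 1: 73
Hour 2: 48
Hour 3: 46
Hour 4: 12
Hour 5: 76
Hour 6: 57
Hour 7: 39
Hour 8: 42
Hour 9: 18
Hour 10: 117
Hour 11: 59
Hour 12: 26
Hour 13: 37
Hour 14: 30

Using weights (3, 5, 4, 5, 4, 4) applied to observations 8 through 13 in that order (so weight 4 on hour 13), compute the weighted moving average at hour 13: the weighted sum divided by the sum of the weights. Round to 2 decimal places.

49.24

Weighted sum: 3·42 + 5·18 + 4·117 + 5·59 + 4·26 + 4·37 = 126 + 90 + 468 + 295 + 104 + 148 = 1231
Weight total: 3 + 5 + 4 + 5 + 4 + 4 = 25
WMA = 1231 / 25 = 49.24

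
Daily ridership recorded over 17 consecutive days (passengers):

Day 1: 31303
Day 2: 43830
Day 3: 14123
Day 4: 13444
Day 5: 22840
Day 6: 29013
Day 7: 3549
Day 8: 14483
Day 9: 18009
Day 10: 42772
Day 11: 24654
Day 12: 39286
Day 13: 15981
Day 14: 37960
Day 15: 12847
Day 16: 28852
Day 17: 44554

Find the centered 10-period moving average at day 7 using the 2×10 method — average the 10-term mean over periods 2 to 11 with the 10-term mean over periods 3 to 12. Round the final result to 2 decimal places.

22444.50

Sum over 2–11: 43830 + 14123 + 13444 + 22840 + 29013 + 3549 + 14483 + 18009 + 42772 + 24654 = 226717
Sum over 3–12: 14123 + 13444 + 22840 + 29013 + 3549 + 14483 + 18009 + 42772 + 24654 + 39286 = 222173
CMA at t=7 = (226717 + 222173) / (2·10) = 448890 / 20 = 22444.50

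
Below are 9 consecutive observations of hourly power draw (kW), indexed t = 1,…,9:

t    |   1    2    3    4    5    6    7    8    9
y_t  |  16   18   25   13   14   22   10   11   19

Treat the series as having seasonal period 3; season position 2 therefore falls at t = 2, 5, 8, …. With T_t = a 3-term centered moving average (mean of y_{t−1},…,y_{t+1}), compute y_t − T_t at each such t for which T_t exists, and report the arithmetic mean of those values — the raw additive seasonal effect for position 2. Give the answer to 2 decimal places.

-2.11

Season position 2 occurs at t = 2, 5, 8 (where T_t is defined).
t=2: T_2 = 19.6667; y_2 − T_2 = 18 − 19.6667 = -1.6667
t=5: T_5 = 16.3333; y_5 − T_5 = 14 − 16.3333 = -2.3333
t=8: T_8 = 13.3333; y_8 − T_8 = 11 − 13.3333 = -2.3333
Mean deviation: (-1.6667 + -2.3333 + -2.3333) / 3 = -2.11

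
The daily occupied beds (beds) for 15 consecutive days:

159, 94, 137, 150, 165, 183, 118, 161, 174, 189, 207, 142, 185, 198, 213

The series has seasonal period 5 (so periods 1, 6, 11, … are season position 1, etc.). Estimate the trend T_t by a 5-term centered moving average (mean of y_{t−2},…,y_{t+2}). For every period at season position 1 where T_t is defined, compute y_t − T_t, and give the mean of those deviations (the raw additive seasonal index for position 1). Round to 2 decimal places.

27.60

Season position 1 occurs at t = 6, 11 (where T_t is defined).
t=6: T_6 = 155.4000; y_6 − T_6 = 183 − 155.4000 = 27.6000
t=11: T_11 = 179.4000; y_11 − T_11 = 207 − 179.4000 = 27.6000
Mean deviation: (27.6000 + 27.6000) / 2 = 27.60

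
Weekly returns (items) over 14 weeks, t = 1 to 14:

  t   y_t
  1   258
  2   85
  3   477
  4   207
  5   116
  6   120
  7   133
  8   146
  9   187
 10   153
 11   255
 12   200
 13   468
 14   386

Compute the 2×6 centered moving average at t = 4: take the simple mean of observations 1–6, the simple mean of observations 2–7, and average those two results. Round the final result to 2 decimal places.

200.08

Sum over 1–6: 258 + 85 + 477 + 207 + 116 + 120 = 1263
Sum over 2–7: 85 + 477 + 207 + 116 + 120 + 133 = 1138
CMA at t=4 = (1263 + 1138) / (2·6) = 2401 / 12 = 200.08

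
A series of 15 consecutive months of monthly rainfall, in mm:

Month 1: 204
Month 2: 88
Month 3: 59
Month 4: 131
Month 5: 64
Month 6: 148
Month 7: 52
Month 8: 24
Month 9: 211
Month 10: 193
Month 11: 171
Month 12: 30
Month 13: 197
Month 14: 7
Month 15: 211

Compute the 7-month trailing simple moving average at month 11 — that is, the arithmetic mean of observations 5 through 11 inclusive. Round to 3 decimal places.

123.286

Sum of periods 5–11: 64 + 148 + 52 + 24 + 211 + 193 + 171 = 863
Divide by 7: 863 / 7 = 123.286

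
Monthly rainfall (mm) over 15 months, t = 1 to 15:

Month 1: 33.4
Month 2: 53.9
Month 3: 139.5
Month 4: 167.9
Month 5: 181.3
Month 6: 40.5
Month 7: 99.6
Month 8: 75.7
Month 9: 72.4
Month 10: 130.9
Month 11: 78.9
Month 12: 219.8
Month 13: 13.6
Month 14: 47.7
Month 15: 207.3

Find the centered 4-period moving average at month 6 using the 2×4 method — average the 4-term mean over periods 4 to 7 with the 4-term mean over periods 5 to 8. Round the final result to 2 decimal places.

110.80

Sum over 4–7: 167.9 + 181.3 + 40.5 + 99.6 = 489.3
Sum over 5–8: 181.3 + 40.5 + 99.6 + 75.7 = 397.1
CMA at t=6 = (489.3 + 397.1) / (2·4) = 886.4 / 8 = 110.80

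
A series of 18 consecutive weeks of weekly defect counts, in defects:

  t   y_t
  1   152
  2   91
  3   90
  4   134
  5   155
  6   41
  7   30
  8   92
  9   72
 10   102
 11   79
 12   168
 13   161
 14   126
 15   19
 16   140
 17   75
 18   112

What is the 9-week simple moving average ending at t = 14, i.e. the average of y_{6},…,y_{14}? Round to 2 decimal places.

Sum of periods 6–14: 41 + 30 + 92 + 72 + 102 + 79 + 168 + 161 + 126 = 871
Divide by 9: 871 / 9 = 96.78

96.78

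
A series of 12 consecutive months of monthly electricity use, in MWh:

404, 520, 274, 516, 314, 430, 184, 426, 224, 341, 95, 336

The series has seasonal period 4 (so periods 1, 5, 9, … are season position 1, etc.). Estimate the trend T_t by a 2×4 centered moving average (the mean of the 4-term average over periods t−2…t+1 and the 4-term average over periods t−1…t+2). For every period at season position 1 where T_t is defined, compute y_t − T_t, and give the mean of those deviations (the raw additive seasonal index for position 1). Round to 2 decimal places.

-58.44

Season position 1 occurs at t = 5, 9 (where T_t is defined).
t=5: T_5 = 372.2500; y_5 − T_5 = 314 − 372.2500 = -58.2500
t=9: T_9 = 282.6250; y_9 − T_9 = 224 − 282.6250 = -58.6250
Mean deviation: (-58.2500 + -58.6250) / 2 = -58.44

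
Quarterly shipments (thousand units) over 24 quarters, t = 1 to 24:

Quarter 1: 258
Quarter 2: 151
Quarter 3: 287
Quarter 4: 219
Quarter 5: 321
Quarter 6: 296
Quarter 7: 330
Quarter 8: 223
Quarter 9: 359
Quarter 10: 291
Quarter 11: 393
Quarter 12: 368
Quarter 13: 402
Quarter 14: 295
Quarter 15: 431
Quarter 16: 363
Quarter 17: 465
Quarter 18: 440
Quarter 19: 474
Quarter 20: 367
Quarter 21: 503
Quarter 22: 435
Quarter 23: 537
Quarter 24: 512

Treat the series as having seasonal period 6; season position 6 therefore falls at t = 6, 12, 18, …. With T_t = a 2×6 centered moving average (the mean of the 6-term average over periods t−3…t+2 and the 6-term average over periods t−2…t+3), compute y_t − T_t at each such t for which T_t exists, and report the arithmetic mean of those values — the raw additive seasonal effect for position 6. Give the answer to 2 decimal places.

10.67

Season position 6 occurs at t = 6, 12, 18 (where T_t is defined).
t=6: T_6 = 285.3333; y_6 − T_6 = 296 − 285.3333 = 10.6667
t=12: T_12 = 357.3333; y_12 − T_12 = 368 − 357.3333 = 10.6667
t=18: T_18 = 429.3333; y_18 − T_18 = 440 − 429.3333 = 10.6667
Mean deviation: (10.6667 + 10.6667 + 10.6667) / 3 = 10.67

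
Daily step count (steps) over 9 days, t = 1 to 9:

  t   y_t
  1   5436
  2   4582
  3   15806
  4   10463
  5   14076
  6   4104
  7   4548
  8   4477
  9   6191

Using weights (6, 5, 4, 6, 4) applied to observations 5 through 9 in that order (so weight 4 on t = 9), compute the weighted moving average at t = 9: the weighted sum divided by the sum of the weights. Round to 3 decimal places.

Weighted sum: 6·14076 + 5·4104 + 4·4548 + 6·4477 + 4·6191 = 84456 + 20520 + 18192 + 26862 + 24764 = 174794
Weight total: 6 + 5 + 4 + 6 + 4 = 25
WMA = 174794 / 25 = 6991.760

6991.760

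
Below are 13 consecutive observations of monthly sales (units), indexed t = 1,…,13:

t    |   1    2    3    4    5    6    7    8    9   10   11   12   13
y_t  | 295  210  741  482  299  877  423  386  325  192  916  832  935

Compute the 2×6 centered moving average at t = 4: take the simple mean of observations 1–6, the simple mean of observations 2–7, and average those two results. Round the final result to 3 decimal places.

494.667

Sum over 1–6: 295 + 210 + 741 + 482 + 299 + 877 = 2904
Sum over 2–7: 210 + 741 + 482 + 299 + 877 + 423 = 3032
CMA at t=4 = (2904 + 3032) / (2·6) = 5936 / 12 = 494.667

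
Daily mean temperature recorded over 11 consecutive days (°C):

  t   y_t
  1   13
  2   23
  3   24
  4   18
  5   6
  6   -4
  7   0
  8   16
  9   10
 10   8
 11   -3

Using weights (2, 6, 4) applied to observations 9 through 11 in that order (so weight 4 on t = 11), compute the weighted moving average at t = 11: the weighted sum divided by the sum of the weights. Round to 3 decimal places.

Weighted sum: 2·10 + 6·8 + 4·-3 = 20 + 48 + -12 = 56
Weight total: 2 + 6 + 4 = 12
WMA = 56 / 12 = 4.667

4.667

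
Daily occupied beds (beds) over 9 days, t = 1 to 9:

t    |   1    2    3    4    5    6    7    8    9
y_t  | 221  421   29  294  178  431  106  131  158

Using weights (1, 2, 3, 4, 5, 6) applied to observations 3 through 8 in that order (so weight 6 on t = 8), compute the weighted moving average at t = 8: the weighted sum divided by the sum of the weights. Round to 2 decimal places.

199.57

Weighted sum: 1·29 + 2·294 + 3·178 + 4·431 + 5·106 + 6·131 = 29 + 588 + 534 + 1724 + 530 + 786 = 4191
Weight total: 1 + 2 + 3 + 4 + 5 + 6 = 21
WMA = 4191 / 21 = 199.57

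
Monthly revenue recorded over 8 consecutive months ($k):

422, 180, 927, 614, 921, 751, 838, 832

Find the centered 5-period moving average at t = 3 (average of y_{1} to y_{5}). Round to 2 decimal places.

612.80

Sum of periods 1–5: 422 + 180 + 927 + 614 + 921 = 3064
Divide by 5: 3064 / 5 = 612.80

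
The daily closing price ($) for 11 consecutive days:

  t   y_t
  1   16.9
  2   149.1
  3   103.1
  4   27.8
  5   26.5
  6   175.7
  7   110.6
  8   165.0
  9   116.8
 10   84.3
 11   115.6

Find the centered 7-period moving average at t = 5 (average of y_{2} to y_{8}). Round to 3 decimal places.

Sum of periods 2–8: 149.1 + 103.1 + 27.8 + 26.5 + 175.7 + 110.6 + 165.0 = 757.8
Divide by 7: 757.8 / 7 = 108.257

108.257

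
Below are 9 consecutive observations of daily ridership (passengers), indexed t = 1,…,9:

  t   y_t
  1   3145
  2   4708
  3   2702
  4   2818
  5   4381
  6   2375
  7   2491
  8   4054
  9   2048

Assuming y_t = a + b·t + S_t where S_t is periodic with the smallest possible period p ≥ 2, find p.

First differences y_{t+1} − y_t: 1563, -2006, 116, 1563, -2006, 116, 1563, -2006, …
The difference pattern repeats every 3 terms and not for any smaller step, so p = 3.

3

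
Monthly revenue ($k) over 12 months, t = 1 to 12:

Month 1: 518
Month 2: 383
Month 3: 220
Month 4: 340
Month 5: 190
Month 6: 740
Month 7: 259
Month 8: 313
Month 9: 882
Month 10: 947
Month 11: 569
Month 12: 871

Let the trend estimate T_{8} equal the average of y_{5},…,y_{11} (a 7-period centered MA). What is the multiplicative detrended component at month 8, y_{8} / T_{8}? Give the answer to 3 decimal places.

Trend T_8 = (190 + 740 + 259 + 313 + 882 + 947 + 569) / 7 = 3900/7 = 557.14286
Ratio to trend: 313 / 557.14286 = 0.562

0.562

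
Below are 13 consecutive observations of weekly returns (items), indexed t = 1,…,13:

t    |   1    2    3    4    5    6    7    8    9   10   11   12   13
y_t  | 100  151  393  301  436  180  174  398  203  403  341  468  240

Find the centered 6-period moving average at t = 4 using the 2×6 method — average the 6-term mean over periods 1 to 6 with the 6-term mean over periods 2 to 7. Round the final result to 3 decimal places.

266.333

Sum over 1–6: 100 + 151 + 393 + 301 + 436 + 180 = 1561
Sum over 2–7: 151 + 393 + 301 + 436 + 180 + 174 = 1635
CMA at t=4 = (1561 + 1635) / (2·6) = 3196 / 12 = 266.333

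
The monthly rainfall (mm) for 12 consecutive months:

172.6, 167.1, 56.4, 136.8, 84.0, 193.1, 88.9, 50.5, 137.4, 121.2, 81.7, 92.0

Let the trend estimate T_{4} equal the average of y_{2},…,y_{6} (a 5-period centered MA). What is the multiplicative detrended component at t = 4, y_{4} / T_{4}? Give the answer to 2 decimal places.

1.07

Trend T_4 = (167.1 + 56.4 + 136.8 + 84.0 + 193.1) / 5 = 637.4/5 = 127.4800
Ratio to trend: 136.8 / 127.4800 = 1.07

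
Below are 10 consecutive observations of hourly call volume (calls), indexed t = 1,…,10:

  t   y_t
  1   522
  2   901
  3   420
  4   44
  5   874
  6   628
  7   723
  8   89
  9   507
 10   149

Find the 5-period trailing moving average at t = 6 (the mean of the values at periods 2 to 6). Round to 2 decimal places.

Sum of periods 2–6: 901 + 420 + 44 + 874 + 628 = 2867
Divide by 5: 2867 / 5 = 573.40

573.40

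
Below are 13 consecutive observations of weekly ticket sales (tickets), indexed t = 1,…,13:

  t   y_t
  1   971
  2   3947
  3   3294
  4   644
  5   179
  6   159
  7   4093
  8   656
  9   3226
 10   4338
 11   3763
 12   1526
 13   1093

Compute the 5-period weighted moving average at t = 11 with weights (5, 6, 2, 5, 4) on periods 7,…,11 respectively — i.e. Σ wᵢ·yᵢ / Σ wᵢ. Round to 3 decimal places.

3072.500

Weighted sum: 5·4093 + 6·656 + 2·3226 + 5·4338 + 4·3763 = 20465 + 3936 + 6452 + 21690 + 15052 = 67595
Weight total: 5 + 6 + 2 + 5 + 4 = 22
WMA = 67595 / 22 = 3072.500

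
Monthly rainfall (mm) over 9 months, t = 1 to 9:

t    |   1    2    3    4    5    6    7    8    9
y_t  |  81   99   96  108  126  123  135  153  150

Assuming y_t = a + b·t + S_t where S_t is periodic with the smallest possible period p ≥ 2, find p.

First differences y_{t+1} − y_t: 18, -3, 12, 18, -3, 12, 18, -3, …
The difference pattern repeats every 3 terms and not for any smaller step, so p = 3.

3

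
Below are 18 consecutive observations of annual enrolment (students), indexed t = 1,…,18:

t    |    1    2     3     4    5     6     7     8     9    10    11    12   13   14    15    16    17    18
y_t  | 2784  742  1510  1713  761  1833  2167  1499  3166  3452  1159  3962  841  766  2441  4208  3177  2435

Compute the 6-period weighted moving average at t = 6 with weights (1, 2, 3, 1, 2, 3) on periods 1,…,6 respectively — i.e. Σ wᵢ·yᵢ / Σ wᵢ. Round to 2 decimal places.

1461.00

Weighted sum: 1·2784 + 2·742 + 3·1510 + 1·1713 + 2·761 + 3·1833 = 2784 + 1484 + 4530 + 1713 + 1522 + 5499 = 17532
Weight total: 1 + 2 + 3 + 1 + 2 + 3 = 12
WMA = 17532 / 12 = 1461.00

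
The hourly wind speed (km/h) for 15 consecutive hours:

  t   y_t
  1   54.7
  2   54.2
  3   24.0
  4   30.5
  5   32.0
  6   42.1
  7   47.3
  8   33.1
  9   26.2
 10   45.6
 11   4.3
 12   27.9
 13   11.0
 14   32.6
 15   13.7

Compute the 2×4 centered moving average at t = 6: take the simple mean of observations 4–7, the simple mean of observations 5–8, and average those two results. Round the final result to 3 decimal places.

Sum over 4–7: 30.5 + 32.0 + 42.1 + 47.3 = 151.9
Sum over 5–8: 32.0 + 42.1 + 47.3 + 33.1 = 154.5
CMA at t=6 = (151.9 + 154.5) / (2·4) = 306.4 / 8 = 38.300

38.300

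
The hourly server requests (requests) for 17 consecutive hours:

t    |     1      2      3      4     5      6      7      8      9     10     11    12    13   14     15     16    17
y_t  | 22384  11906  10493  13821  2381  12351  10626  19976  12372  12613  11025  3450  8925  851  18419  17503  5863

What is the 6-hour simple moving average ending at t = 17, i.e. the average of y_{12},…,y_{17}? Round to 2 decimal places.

Sum of periods 12–17: 3450 + 8925 + 851 + 18419 + 17503 + 5863 = 55011
Divide by 6: 55011 / 6 = 9168.50

9168.50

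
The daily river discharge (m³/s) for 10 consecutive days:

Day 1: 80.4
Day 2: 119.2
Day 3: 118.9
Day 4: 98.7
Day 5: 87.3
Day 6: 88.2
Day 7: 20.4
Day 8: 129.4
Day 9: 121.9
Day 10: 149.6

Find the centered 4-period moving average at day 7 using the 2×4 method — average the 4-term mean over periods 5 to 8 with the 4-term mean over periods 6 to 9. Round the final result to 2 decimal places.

85.65

Sum over 5–8: 87.3 + 88.2 + 20.4 + 129.4 = 325.3
Sum over 6–9: 88.2 + 20.4 + 129.4 + 121.9 = 359.9
CMA at t=7 = (325.3 + 359.9) / (2·4) = 685.2 / 8 = 85.65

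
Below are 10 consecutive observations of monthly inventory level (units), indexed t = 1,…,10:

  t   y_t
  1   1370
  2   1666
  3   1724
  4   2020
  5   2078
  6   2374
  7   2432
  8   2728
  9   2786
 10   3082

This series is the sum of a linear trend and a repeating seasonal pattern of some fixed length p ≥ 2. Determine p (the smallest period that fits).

2

First differences y_{t+1} − y_t: 296, 58, 296, 58, 296, 58, …
The difference pattern repeats every 2 terms and not for any smaller step, so p = 2.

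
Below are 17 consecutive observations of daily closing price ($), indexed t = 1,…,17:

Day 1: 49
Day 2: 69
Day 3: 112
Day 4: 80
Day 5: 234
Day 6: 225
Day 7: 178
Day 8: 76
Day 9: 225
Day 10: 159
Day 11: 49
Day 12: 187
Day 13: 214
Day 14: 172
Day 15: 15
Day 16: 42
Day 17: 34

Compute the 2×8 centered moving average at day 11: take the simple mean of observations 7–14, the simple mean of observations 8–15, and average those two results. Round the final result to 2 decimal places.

147.31

Sum over 7–14: 178 + 76 + 225 + 159 + 49 + 187 + 214 + 172 = 1260
Sum over 8–15: 76 + 225 + 159 + 49 + 187 + 214 + 172 + 15 = 1097
CMA at t=11 = (1260 + 1097) / (2·8) = 2357 / 16 = 147.31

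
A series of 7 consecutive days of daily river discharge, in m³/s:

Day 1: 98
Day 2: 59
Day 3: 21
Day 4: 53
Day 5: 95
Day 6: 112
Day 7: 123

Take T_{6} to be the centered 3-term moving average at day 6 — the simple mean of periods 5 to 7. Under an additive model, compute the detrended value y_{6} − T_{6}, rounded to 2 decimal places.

2.00

Trend T_6 = (95 + 112 + 123) / 3 = 330/3 = 110.0000
Detrended value: 112 − 110.0000 = 2.00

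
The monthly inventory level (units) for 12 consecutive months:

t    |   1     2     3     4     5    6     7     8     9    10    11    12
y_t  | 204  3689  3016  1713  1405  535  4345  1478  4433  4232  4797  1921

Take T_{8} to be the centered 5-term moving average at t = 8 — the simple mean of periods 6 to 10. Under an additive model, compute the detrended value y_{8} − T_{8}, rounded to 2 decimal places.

Trend T_8 = (535 + 4345 + 1478 + 4433 + 4232) / 5 = 15023/5 = 3004.6000
Detrended value: 1478 − 3004.6000 = -1526.60

-1526.60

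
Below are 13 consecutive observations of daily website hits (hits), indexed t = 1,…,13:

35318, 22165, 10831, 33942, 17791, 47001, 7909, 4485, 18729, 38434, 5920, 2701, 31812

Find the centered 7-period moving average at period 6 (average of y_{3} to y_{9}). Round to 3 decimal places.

Sum of periods 3–9: 10831 + 33942 + 17791 + 47001 + 7909 + 4485 + 18729 = 140688
Divide by 7: 140688 / 7 = 20098.286

20098.286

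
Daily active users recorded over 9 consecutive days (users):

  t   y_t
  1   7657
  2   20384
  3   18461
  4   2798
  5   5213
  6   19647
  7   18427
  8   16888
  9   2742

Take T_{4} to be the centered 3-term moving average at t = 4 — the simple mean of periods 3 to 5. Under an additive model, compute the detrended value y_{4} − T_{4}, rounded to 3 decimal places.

Trend T_4 = (18461 + 2798 + 5213) / 3 = 26472/3 = 8824.00000
Detrended value: 2798 − 8824.00000 = -6026.000

-6026.000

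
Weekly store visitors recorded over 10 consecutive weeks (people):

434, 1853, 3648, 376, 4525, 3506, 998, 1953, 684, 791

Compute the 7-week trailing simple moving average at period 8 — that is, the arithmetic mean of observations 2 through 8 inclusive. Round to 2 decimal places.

2408.43

Sum of periods 2–8: 1853 + 3648 + 376 + 4525 + 3506 + 998 + 1953 = 16859
Divide by 7: 16859 / 7 = 2408.43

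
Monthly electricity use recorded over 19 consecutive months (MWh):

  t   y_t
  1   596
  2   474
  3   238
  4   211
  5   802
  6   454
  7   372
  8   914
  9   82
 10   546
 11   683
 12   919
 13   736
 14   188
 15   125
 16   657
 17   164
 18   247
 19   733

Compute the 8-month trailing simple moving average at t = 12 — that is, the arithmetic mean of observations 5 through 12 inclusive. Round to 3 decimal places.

Sum of periods 5–12: 802 + 454 + 372 + 914 + 82 + 546 + 683 + 919 = 4772
Divide by 8: 4772 / 8 = 596.500

596.500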